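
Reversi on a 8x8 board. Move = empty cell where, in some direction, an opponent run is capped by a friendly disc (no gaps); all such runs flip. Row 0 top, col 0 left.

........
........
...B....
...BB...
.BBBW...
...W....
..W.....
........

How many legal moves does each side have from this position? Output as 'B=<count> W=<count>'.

Answer: B=5 W=5

Derivation:
-- B to move --
(3,5): no bracket -> illegal
(4,5): flips 1 -> legal
(5,1): no bracket -> illegal
(5,2): no bracket -> illegal
(5,4): flips 1 -> legal
(5,5): flips 1 -> legal
(6,1): no bracket -> illegal
(6,3): flips 1 -> legal
(6,4): flips 1 -> legal
(7,1): no bracket -> illegal
(7,2): no bracket -> illegal
(7,3): no bracket -> illegal
B mobility = 5
-- W to move --
(1,2): no bracket -> illegal
(1,3): flips 3 -> legal
(1,4): no bracket -> illegal
(2,2): flips 1 -> legal
(2,4): flips 1 -> legal
(2,5): no bracket -> illegal
(3,0): no bracket -> illegal
(3,1): flips 1 -> legal
(3,2): no bracket -> illegal
(3,5): no bracket -> illegal
(4,0): flips 3 -> legal
(4,5): no bracket -> illegal
(5,0): no bracket -> illegal
(5,1): no bracket -> illegal
(5,2): no bracket -> illegal
(5,4): no bracket -> illegal
W mobility = 5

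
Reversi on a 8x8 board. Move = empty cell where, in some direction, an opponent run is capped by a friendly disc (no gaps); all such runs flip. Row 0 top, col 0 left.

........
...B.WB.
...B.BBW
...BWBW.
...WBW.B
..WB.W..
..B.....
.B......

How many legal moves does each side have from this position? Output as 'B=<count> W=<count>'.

-- B to move --
(0,4): flips 1 -> legal
(0,5): flips 1 -> legal
(0,6): no bracket -> illegal
(1,4): flips 1 -> legal
(1,7): no bracket -> illegal
(2,4): flips 1 -> legal
(3,2): no bracket -> illegal
(3,7): flips 1 -> legal
(4,1): no bracket -> illegal
(4,2): flips 2 -> legal
(4,6): flips 2 -> legal
(5,1): flips 1 -> legal
(5,4): no bracket -> illegal
(5,6): flips 2 -> legal
(6,1): flips 3 -> legal
(6,3): no bracket -> illegal
(6,4): no bracket -> illegal
(6,5): flips 2 -> legal
(6,6): flips 1 -> legal
B mobility = 12
-- W to move --
(0,2): no bracket -> illegal
(0,3): flips 3 -> legal
(0,4): no bracket -> illegal
(0,5): flips 1 -> legal
(0,6): flips 2 -> legal
(0,7): flips 2 -> legal
(1,2): flips 1 -> legal
(1,4): flips 1 -> legal
(1,7): flips 1 -> legal
(2,2): flips 2 -> legal
(2,4): flips 2 -> legal
(3,2): flips 1 -> legal
(3,7): flips 1 -> legal
(4,2): no bracket -> illegal
(4,6): no bracket -> illegal
(5,1): no bracket -> illegal
(5,4): flips 2 -> legal
(5,6): no bracket -> illegal
(5,7): no bracket -> illegal
(6,0): no bracket -> illegal
(6,1): no bracket -> illegal
(6,3): flips 1 -> legal
(6,4): no bracket -> illegal
(7,0): no bracket -> illegal
(7,2): flips 1 -> legal
(7,3): no bracket -> illegal
W mobility = 14

Answer: B=12 W=14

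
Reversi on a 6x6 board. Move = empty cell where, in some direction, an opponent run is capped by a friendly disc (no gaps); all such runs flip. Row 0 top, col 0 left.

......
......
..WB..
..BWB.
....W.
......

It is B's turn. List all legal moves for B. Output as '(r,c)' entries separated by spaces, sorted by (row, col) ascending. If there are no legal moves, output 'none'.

(1,1): no bracket -> illegal
(1,2): flips 1 -> legal
(1,3): no bracket -> illegal
(2,1): flips 1 -> legal
(2,4): no bracket -> illegal
(3,1): no bracket -> illegal
(3,5): no bracket -> illegal
(4,2): no bracket -> illegal
(4,3): flips 1 -> legal
(4,5): no bracket -> illegal
(5,3): no bracket -> illegal
(5,4): flips 1 -> legal
(5,5): no bracket -> illegal

Answer: (1,2) (2,1) (4,3) (5,4)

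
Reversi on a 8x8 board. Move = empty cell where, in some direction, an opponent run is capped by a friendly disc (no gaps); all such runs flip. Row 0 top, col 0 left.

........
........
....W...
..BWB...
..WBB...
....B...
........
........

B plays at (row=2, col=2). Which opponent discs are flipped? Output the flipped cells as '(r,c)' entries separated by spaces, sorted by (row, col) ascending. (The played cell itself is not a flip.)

Dir NW: first cell '.' (not opp) -> no flip
Dir N: first cell '.' (not opp) -> no flip
Dir NE: first cell '.' (not opp) -> no flip
Dir W: first cell '.' (not opp) -> no flip
Dir E: first cell '.' (not opp) -> no flip
Dir SW: first cell '.' (not opp) -> no flip
Dir S: first cell 'B' (not opp) -> no flip
Dir SE: opp run (3,3) capped by B -> flip

Answer: (3,3)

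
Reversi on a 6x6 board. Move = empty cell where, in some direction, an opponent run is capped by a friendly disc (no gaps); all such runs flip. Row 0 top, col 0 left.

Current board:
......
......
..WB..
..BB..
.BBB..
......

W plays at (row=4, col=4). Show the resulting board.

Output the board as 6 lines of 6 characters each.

Place W at (4,4); scan 8 dirs for brackets.
Dir NW: opp run (3,3) capped by W -> flip
Dir N: first cell '.' (not opp) -> no flip
Dir NE: first cell '.' (not opp) -> no flip
Dir W: opp run (4,3) (4,2) (4,1), next='.' -> no flip
Dir E: first cell '.' (not opp) -> no flip
Dir SW: first cell '.' (not opp) -> no flip
Dir S: first cell '.' (not opp) -> no flip
Dir SE: first cell '.' (not opp) -> no flip
All flips: (3,3)

Answer: ......
......
..WB..
..BW..
.BBBW.
......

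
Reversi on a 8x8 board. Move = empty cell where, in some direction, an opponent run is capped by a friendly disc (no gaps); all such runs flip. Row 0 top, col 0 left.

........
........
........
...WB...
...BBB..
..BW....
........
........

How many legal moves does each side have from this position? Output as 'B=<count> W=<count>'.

-- B to move --
(2,2): flips 1 -> legal
(2,3): flips 1 -> legal
(2,4): no bracket -> illegal
(3,2): flips 1 -> legal
(4,2): no bracket -> illegal
(5,4): flips 1 -> legal
(6,2): flips 1 -> legal
(6,3): flips 1 -> legal
(6,4): no bracket -> illegal
B mobility = 6
-- W to move --
(2,3): no bracket -> illegal
(2,4): no bracket -> illegal
(2,5): no bracket -> illegal
(3,2): no bracket -> illegal
(3,5): flips 2 -> legal
(3,6): no bracket -> illegal
(4,1): no bracket -> illegal
(4,2): no bracket -> illegal
(4,6): no bracket -> illegal
(5,1): flips 1 -> legal
(5,4): no bracket -> illegal
(5,5): flips 1 -> legal
(5,6): no bracket -> illegal
(6,1): no bracket -> illegal
(6,2): no bracket -> illegal
(6,3): no bracket -> illegal
W mobility = 3

Answer: B=6 W=3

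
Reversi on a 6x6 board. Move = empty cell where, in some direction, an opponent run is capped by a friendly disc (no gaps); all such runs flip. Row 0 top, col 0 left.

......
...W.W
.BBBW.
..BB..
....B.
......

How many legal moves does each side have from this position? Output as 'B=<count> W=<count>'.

-- B to move --
(0,2): no bracket -> illegal
(0,3): flips 1 -> legal
(0,4): flips 1 -> legal
(0,5): no bracket -> illegal
(1,2): no bracket -> illegal
(1,4): no bracket -> illegal
(2,5): flips 1 -> legal
(3,4): no bracket -> illegal
(3,5): no bracket -> illegal
B mobility = 3
-- W to move --
(1,0): no bracket -> illegal
(1,1): no bracket -> illegal
(1,2): no bracket -> illegal
(1,4): no bracket -> illegal
(2,0): flips 3 -> legal
(3,0): no bracket -> illegal
(3,1): flips 1 -> legal
(3,4): no bracket -> illegal
(3,5): no bracket -> illegal
(4,1): no bracket -> illegal
(4,2): flips 1 -> legal
(4,3): flips 2 -> legal
(4,5): no bracket -> illegal
(5,3): no bracket -> illegal
(5,4): no bracket -> illegal
(5,5): no bracket -> illegal
W mobility = 4

Answer: B=3 W=4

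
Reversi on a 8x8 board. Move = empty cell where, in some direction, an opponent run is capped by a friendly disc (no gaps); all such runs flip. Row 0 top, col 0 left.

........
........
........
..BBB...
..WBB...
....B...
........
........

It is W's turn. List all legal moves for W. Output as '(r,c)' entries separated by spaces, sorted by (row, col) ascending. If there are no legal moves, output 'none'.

(2,1): no bracket -> illegal
(2,2): flips 1 -> legal
(2,3): no bracket -> illegal
(2,4): flips 1 -> legal
(2,5): no bracket -> illegal
(3,1): no bracket -> illegal
(3,5): no bracket -> illegal
(4,1): no bracket -> illegal
(4,5): flips 2 -> legal
(5,2): no bracket -> illegal
(5,3): no bracket -> illegal
(5,5): no bracket -> illegal
(6,3): no bracket -> illegal
(6,4): no bracket -> illegal
(6,5): no bracket -> illegal

Answer: (2,2) (2,4) (4,5)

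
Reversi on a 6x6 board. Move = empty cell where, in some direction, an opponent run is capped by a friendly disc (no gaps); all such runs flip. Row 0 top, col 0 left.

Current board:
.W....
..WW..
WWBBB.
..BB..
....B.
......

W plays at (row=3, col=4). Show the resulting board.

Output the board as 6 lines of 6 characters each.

Place W at (3,4); scan 8 dirs for brackets.
Dir NW: opp run (2,3) capped by W -> flip
Dir N: opp run (2,4), next='.' -> no flip
Dir NE: first cell '.' (not opp) -> no flip
Dir W: opp run (3,3) (3,2), next='.' -> no flip
Dir E: first cell '.' (not opp) -> no flip
Dir SW: first cell '.' (not opp) -> no flip
Dir S: opp run (4,4), next='.' -> no flip
Dir SE: first cell '.' (not opp) -> no flip
All flips: (2,3)

Answer: .W....
..WW..
WWBWB.
..BBW.
....B.
......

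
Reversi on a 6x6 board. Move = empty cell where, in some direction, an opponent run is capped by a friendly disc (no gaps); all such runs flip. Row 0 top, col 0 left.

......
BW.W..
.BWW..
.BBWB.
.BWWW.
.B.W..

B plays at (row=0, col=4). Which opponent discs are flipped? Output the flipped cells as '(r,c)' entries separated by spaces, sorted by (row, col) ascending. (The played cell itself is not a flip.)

Dir NW: edge -> no flip
Dir N: edge -> no flip
Dir NE: edge -> no flip
Dir W: first cell '.' (not opp) -> no flip
Dir E: first cell '.' (not opp) -> no flip
Dir SW: opp run (1,3) (2,2) capped by B -> flip
Dir S: first cell '.' (not opp) -> no flip
Dir SE: first cell '.' (not opp) -> no flip

Answer: (1,3) (2,2)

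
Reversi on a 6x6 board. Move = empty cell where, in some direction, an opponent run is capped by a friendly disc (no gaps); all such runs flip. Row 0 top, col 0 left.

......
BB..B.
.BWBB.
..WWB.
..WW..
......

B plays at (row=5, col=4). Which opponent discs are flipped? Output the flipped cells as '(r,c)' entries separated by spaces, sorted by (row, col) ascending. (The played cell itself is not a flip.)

Answer: (3,2) (4,3)

Derivation:
Dir NW: opp run (4,3) (3,2) capped by B -> flip
Dir N: first cell '.' (not opp) -> no flip
Dir NE: first cell '.' (not opp) -> no flip
Dir W: first cell '.' (not opp) -> no flip
Dir E: first cell '.' (not opp) -> no flip
Dir SW: edge -> no flip
Dir S: edge -> no flip
Dir SE: edge -> no flip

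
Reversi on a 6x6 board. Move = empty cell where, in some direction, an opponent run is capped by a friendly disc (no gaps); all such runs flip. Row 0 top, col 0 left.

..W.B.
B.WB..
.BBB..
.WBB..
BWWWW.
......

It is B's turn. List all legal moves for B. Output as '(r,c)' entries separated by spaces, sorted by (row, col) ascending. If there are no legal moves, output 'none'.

Answer: (0,1) (0,3) (1,1) (3,0) (4,5) (5,0) (5,1) (5,2) (5,3) (5,4) (5,5)

Derivation:
(0,1): flips 1 -> legal
(0,3): flips 1 -> legal
(1,1): flips 1 -> legal
(2,0): no bracket -> illegal
(3,0): flips 1 -> legal
(3,4): no bracket -> illegal
(3,5): no bracket -> illegal
(4,5): flips 4 -> legal
(5,0): flips 1 -> legal
(5,1): flips 3 -> legal
(5,2): flips 1 -> legal
(5,3): flips 1 -> legal
(5,4): flips 1 -> legal
(5,5): flips 1 -> legal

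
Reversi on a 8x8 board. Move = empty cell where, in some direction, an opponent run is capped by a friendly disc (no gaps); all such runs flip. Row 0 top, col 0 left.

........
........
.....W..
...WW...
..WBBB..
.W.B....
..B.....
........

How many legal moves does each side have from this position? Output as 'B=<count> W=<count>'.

-- B to move --
(1,4): no bracket -> illegal
(1,5): no bracket -> illegal
(1,6): flips 2 -> legal
(2,2): flips 1 -> legal
(2,3): flips 2 -> legal
(2,4): flips 1 -> legal
(2,6): no bracket -> illegal
(3,1): flips 1 -> legal
(3,2): no bracket -> illegal
(3,5): no bracket -> illegal
(3,6): no bracket -> illegal
(4,0): flips 1 -> legal
(4,1): flips 1 -> legal
(5,0): no bracket -> illegal
(5,2): no bracket -> illegal
(6,0): no bracket -> illegal
(6,1): no bracket -> illegal
B mobility = 7
-- W to move --
(3,2): no bracket -> illegal
(3,5): no bracket -> illegal
(3,6): no bracket -> illegal
(4,6): flips 3 -> legal
(5,2): flips 1 -> legal
(5,4): flips 1 -> legal
(5,5): flips 1 -> legal
(5,6): flips 1 -> legal
(6,1): no bracket -> illegal
(6,3): flips 2 -> legal
(6,4): flips 1 -> legal
(7,1): no bracket -> illegal
(7,2): no bracket -> illegal
(7,3): flips 1 -> legal
W mobility = 8

Answer: B=7 W=8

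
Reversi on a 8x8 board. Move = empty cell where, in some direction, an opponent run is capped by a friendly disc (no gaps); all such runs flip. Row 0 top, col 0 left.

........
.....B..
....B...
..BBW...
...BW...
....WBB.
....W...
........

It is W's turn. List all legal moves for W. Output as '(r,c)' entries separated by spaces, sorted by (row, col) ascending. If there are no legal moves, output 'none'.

Answer: (1,4) (2,1) (2,2) (3,1) (4,2) (4,6) (5,2) (5,7) (6,6)

Derivation:
(0,4): no bracket -> illegal
(0,5): no bracket -> illegal
(0,6): no bracket -> illegal
(1,3): no bracket -> illegal
(1,4): flips 1 -> legal
(1,6): no bracket -> illegal
(2,1): flips 2 -> legal
(2,2): flips 1 -> legal
(2,3): no bracket -> illegal
(2,5): no bracket -> illegal
(2,6): no bracket -> illegal
(3,1): flips 2 -> legal
(3,5): no bracket -> illegal
(4,1): no bracket -> illegal
(4,2): flips 1 -> legal
(4,5): no bracket -> illegal
(4,6): flips 1 -> legal
(4,7): no bracket -> illegal
(5,2): flips 1 -> legal
(5,3): no bracket -> illegal
(5,7): flips 2 -> legal
(6,5): no bracket -> illegal
(6,6): flips 1 -> legal
(6,7): no bracket -> illegal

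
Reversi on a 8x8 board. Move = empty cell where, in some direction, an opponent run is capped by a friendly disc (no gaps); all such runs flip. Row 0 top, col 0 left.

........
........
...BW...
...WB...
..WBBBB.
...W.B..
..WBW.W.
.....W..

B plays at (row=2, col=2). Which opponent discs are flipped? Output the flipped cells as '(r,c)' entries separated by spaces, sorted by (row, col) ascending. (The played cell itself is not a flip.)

Answer: (3,3)

Derivation:
Dir NW: first cell '.' (not opp) -> no flip
Dir N: first cell '.' (not opp) -> no flip
Dir NE: first cell '.' (not opp) -> no flip
Dir W: first cell '.' (not opp) -> no flip
Dir E: first cell 'B' (not opp) -> no flip
Dir SW: first cell '.' (not opp) -> no flip
Dir S: first cell '.' (not opp) -> no flip
Dir SE: opp run (3,3) capped by B -> flip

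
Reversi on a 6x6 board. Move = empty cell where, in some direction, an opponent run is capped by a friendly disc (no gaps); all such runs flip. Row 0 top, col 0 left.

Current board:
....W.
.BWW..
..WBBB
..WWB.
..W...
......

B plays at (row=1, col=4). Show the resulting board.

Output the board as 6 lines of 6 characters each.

Answer: ....W.
.BBBB.
..WBBB
..WWB.
..W...
......

Derivation:
Place B at (1,4); scan 8 dirs for brackets.
Dir NW: first cell '.' (not opp) -> no flip
Dir N: opp run (0,4), next=edge -> no flip
Dir NE: first cell '.' (not opp) -> no flip
Dir W: opp run (1,3) (1,2) capped by B -> flip
Dir E: first cell '.' (not opp) -> no flip
Dir SW: first cell 'B' (not opp) -> no flip
Dir S: first cell 'B' (not opp) -> no flip
Dir SE: first cell 'B' (not opp) -> no flip
All flips: (1,2) (1,3)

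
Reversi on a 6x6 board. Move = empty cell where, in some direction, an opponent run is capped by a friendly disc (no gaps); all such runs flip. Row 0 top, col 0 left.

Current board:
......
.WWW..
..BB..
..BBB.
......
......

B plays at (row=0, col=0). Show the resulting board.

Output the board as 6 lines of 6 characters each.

Answer: B.....
.BWW..
..BB..
..BBB.
......
......

Derivation:
Place B at (0,0); scan 8 dirs for brackets.
Dir NW: edge -> no flip
Dir N: edge -> no flip
Dir NE: edge -> no flip
Dir W: edge -> no flip
Dir E: first cell '.' (not opp) -> no flip
Dir SW: edge -> no flip
Dir S: first cell '.' (not opp) -> no flip
Dir SE: opp run (1,1) capped by B -> flip
All flips: (1,1)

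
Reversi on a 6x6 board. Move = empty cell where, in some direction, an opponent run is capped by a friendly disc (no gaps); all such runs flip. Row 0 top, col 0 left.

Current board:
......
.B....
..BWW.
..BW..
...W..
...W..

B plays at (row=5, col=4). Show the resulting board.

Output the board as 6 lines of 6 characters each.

Answer: ......
.B....
..BWW.
..BW..
...B..
...WB.

Derivation:
Place B at (5,4); scan 8 dirs for brackets.
Dir NW: opp run (4,3) capped by B -> flip
Dir N: first cell '.' (not opp) -> no flip
Dir NE: first cell '.' (not opp) -> no flip
Dir W: opp run (5,3), next='.' -> no flip
Dir E: first cell '.' (not opp) -> no flip
Dir SW: edge -> no flip
Dir S: edge -> no flip
Dir SE: edge -> no flip
All flips: (4,3)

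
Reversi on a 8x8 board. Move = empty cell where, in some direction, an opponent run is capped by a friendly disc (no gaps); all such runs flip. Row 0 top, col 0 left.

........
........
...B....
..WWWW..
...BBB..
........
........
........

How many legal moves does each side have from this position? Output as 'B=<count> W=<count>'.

-- B to move --
(2,1): flips 1 -> legal
(2,2): flips 1 -> legal
(2,4): flips 1 -> legal
(2,5): flips 2 -> legal
(2,6): flips 1 -> legal
(3,1): no bracket -> illegal
(3,6): no bracket -> illegal
(4,1): flips 1 -> legal
(4,2): no bracket -> illegal
(4,6): no bracket -> illegal
B mobility = 6
-- W to move --
(1,2): flips 1 -> legal
(1,3): flips 1 -> legal
(1,4): flips 1 -> legal
(2,2): no bracket -> illegal
(2,4): no bracket -> illegal
(3,6): no bracket -> illegal
(4,2): no bracket -> illegal
(4,6): no bracket -> illegal
(5,2): flips 1 -> legal
(5,3): flips 2 -> legal
(5,4): flips 2 -> legal
(5,5): flips 2 -> legal
(5,6): flips 1 -> legal
W mobility = 8

Answer: B=6 W=8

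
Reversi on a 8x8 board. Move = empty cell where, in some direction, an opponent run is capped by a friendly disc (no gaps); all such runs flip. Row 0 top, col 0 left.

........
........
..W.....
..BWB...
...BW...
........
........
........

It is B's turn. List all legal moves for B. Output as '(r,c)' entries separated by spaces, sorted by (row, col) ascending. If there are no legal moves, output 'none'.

(1,1): no bracket -> illegal
(1,2): flips 1 -> legal
(1,3): no bracket -> illegal
(2,1): no bracket -> illegal
(2,3): flips 1 -> legal
(2,4): no bracket -> illegal
(3,1): no bracket -> illegal
(3,5): no bracket -> illegal
(4,2): no bracket -> illegal
(4,5): flips 1 -> legal
(5,3): no bracket -> illegal
(5,4): flips 1 -> legal
(5,5): no bracket -> illegal

Answer: (1,2) (2,3) (4,5) (5,4)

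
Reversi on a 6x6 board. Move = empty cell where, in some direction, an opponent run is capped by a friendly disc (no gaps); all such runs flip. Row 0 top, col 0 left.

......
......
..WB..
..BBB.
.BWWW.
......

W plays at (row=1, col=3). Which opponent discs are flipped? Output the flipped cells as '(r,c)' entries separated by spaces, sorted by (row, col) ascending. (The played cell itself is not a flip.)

Answer: (2,3) (3,3)

Derivation:
Dir NW: first cell '.' (not opp) -> no flip
Dir N: first cell '.' (not opp) -> no flip
Dir NE: first cell '.' (not opp) -> no flip
Dir W: first cell '.' (not opp) -> no flip
Dir E: first cell '.' (not opp) -> no flip
Dir SW: first cell 'W' (not opp) -> no flip
Dir S: opp run (2,3) (3,3) capped by W -> flip
Dir SE: first cell '.' (not opp) -> no flip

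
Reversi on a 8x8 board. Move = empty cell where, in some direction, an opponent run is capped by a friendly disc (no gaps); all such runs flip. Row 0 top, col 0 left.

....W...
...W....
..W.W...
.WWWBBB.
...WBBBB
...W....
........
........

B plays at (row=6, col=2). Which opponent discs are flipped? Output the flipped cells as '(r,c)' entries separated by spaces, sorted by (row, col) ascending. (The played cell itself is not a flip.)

Answer: (5,3)

Derivation:
Dir NW: first cell '.' (not opp) -> no flip
Dir N: first cell '.' (not opp) -> no flip
Dir NE: opp run (5,3) capped by B -> flip
Dir W: first cell '.' (not opp) -> no flip
Dir E: first cell '.' (not opp) -> no flip
Dir SW: first cell '.' (not opp) -> no flip
Dir S: first cell '.' (not opp) -> no flip
Dir SE: first cell '.' (not opp) -> no flip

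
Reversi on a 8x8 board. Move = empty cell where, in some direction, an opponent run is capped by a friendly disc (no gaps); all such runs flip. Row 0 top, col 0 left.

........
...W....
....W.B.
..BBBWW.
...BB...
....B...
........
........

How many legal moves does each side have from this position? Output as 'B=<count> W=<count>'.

-- B to move --
(0,2): no bracket -> illegal
(0,3): no bracket -> illegal
(0,4): no bracket -> illegal
(1,2): no bracket -> illegal
(1,4): flips 1 -> legal
(1,5): flips 1 -> legal
(2,2): no bracket -> illegal
(2,3): no bracket -> illegal
(2,5): no bracket -> illegal
(2,7): no bracket -> illegal
(3,7): flips 2 -> legal
(4,5): no bracket -> illegal
(4,6): flips 1 -> legal
(4,7): no bracket -> illegal
B mobility = 4
-- W to move --
(1,5): no bracket -> illegal
(1,6): flips 1 -> legal
(1,7): flips 1 -> legal
(2,1): no bracket -> illegal
(2,2): no bracket -> illegal
(2,3): no bracket -> illegal
(2,5): no bracket -> illegal
(2,7): no bracket -> illegal
(3,1): flips 3 -> legal
(3,7): no bracket -> illegal
(4,1): no bracket -> illegal
(4,2): flips 1 -> legal
(4,5): no bracket -> illegal
(5,2): no bracket -> illegal
(5,3): flips 1 -> legal
(5,5): no bracket -> illegal
(6,3): no bracket -> illegal
(6,4): flips 3 -> legal
(6,5): no bracket -> illegal
W mobility = 6

Answer: B=4 W=6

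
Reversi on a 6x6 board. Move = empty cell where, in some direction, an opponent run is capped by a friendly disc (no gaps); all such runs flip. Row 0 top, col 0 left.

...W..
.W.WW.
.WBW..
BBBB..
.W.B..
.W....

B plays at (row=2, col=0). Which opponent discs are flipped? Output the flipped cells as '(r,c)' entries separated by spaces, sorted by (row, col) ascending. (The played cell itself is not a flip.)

Dir NW: edge -> no flip
Dir N: first cell '.' (not opp) -> no flip
Dir NE: opp run (1,1), next='.' -> no flip
Dir W: edge -> no flip
Dir E: opp run (2,1) capped by B -> flip
Dir SW: edge -> no flip
Dir S: first cell 'B' (not opp) -> no flip
Dir SE: first cell 'B' (not opp) -> no flip

Answer: (2,1)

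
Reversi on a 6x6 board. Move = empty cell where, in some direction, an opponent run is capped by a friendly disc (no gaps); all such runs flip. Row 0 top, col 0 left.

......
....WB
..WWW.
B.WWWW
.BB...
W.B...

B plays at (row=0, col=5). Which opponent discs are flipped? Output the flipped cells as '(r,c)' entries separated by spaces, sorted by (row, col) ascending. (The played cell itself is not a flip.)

Answer: (1,4) (2,3) (3,2)

Derivation:
Dir NW: edge -> no flip
Dir N: edge -> no flip
Dir NE: edge -> no flip
Dir W: first cell '.' (not opp) -> no flip
Dir E: edge -> no flip
Dir SW: opp run (1,4) (2,3) (3,2) capped by B -> flip
Dir S: first cell 'B' (not opp) -> no flip
Dir SE: edge -> no flip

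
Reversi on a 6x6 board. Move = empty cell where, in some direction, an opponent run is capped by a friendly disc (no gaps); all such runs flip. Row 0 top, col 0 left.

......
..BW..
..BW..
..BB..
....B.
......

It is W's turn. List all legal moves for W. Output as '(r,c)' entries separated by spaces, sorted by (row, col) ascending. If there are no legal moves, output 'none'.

(0,1): flips 1 -> legal
(0,2): no bracket -> illegal
(0,3): no bracket -> illegal
(1,1): flips 1 -> legal
(2,1): flips 1 -> legal
(2,4): no bracket -> illegal
(3,1): flips 1 -> legal
(3,4): no bracket -> illegal
(3,5): no bracket -> illegal
(4,1): flips 1 -> legal
(4,2): no bracket -> illegal
(4,3): flips 1 -> legal
(4,5): no bracket -> illegal
(5,3): no bracket -> illegal
(5,4): no bracket -> illegal
(5,5): no bracket -> illegal

Answer: (0,1) (1,1) (2,1) (3,1) (4,1) (4,3)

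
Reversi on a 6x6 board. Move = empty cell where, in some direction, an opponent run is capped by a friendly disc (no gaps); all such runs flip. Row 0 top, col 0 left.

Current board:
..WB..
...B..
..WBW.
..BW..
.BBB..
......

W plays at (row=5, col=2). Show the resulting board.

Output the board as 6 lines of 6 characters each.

Answer: ..WB..
...B..
..WBW.
..WW..
.BWB..
..W...

Derivation:
Place W at (5,2); scan 8 dirs for brackets.
Dir NW: opp run (4,1), next='.' -> no flip
Dir N: opp run (4,2) (3,2) capped by W -> flip
Dir NE: opp run (4,3), next='.' -> no flip
Dir W: first cell '.' (not opp) -> no flip
Dir E: first cell '.' (not opp) -> no flip
Dir SW: edge -> no flip
Dir S: edge -> no flip
Dir SE: edge -> no flip
All flips: (3,2) (4,2)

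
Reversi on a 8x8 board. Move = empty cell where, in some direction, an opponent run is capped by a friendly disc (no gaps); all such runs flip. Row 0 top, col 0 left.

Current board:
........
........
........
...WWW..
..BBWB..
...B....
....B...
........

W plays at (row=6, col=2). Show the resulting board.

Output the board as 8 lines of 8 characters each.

Place W at (6,2); scan 8 dirs for brackets.
Dir NW: first cell '.' (not opp) -> no flip
Dir N: first cell '.' (not opp) -> no flip
Dir NE: opp run (5,3) capped by W -> flip
Dir W: first cell '.' (not opp) -> no flip
Dir E: first cell '.' (not opp) -> no flip
Dir SW: first cell '.' (not opp) -> no flip
Dir S: first cell '.' (not opp) -> no flip
Dir SE: first cell '.' (not opp) -> no flip
All flips: (5,3)

Answer: ........
........
........
...WWW..
..BBWB..
...W....
..W.B...
........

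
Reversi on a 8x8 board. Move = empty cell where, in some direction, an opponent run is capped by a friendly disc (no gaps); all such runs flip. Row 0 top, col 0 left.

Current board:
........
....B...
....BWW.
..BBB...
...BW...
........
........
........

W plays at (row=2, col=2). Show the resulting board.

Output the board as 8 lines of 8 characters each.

Answer: ........
....B...
..W.BWW.
..BWB...
...BW...
........
........
........

Derivation:
Place W at (2,2); scan 8 dirs for brackets.
Dir NW: first cell '.' (not opp) -> no flip
Dir N: first cell '.' (not opp) -> no flip
Dir NE: first cell '.' (not opp) -> no flip
Dir W: first cell '.' (not opp) -> no flip
Dir E: first cell '.' (not opp) -> no flip
Dir SW: first cell '.' (not opp) -> no flip
Dir S: opp run (3,2), next='.' -> no flip
Dir SE: opp run (3,3) capped by W -> flip
All flips: (3,3)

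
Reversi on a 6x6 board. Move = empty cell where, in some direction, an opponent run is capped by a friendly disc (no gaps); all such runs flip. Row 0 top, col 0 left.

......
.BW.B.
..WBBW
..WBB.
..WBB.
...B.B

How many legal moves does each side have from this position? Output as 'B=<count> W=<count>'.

Answer: B=6 W=9

Derivation:
-- B to move --
(0,1): flips 1 -> legal
(0,2): no bracket -> illegal
(0,3): no bracket -> illegal
(1,3): flips 1 -> legal
(1,5): no bracket -> illegal
(2,1): flips 2 -> legal
(3,1): flips 2 -> legal
(3,5): no bracket -> illegal
(4,1): flips 2 -> legal
(5,1): flips 1 -> legal
(5,2): no bracket -> illegal
B mobility = 6
-- W to move --
(0,0): flips 1 -> legal
(0,1): no bracket -> illegal
(0,2): no bracket -> illegal
(0,3): flips 1 -> legal
(0,4): no bracket -> illegal
(0,5): flips 2 -> legal
(1,0): flips 1 -> legal
(1,3): no bracket -> illegal
(1,5): flips 2 -> legal
(2,0): no bracket -> illegal
(2,1): no bracket -> illegal
(3,5): flips 2 -> legal
(4,5): flips 4 -> legal
(5,2): flips 2 -> legal
(5,4): flips 1 -> legal
W mobility = 9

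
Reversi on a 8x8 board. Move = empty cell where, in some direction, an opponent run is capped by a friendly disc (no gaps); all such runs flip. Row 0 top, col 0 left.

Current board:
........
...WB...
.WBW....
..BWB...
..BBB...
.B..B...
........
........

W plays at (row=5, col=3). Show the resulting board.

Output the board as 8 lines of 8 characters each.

Place W at (5,3); scan 8 dirs for brackets.
Dir NW: opp run (4,2), next='.' -> no flip
Dir N: opp run (4,3) capped by W -> flip
Dir NE: opp run (4,4), next='.' -> no flip
Dir W: first cell '.' (not opp) -> no flip
Dir E: opp run (5,4), next='.' -> no flip
Dir SW: first cell '.' (not opp) -> no flip
Dir S: first cell '.' (not opp) -> no flip
Dir SE: first cell '.' (not opp) -> no flip
All flips: (4,3)

Answer: ........
...WB...
.WBW....
..BWB...
..BWB...
.B.WB...
........
........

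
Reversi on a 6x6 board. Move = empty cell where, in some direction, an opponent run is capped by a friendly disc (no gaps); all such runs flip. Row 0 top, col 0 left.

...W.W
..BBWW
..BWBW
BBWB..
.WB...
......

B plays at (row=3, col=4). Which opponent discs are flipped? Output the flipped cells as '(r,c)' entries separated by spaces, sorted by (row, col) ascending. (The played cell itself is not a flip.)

Answer: (2,3)

Derivation:
Dir NW: opp run (2,3) capped by B -> flip
Dir N: first cell 'B' (not opp) -> no flip
Dir NE: opp run (2,5), next=edge -> no flip
Dir W: first cell 'B' (not opp) -> no flip
Dir E: first cell '.' (not opp) -> no flip
Dir SW: first cell '.' (not opp) -> no flip
Dir S: first cell '.' (not opp) -> no flip
Dir SE: first cell '.' (not opp) -> no flip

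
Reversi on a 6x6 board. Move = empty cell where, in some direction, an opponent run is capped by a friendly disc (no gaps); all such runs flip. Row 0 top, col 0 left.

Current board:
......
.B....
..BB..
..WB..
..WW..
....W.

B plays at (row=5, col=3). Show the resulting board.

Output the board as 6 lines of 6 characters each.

Place B at (5,3); scan 8 dirs for brackets.
Dir NW: opp run (4,2), next='.' -> no flip
Dir N: opp run (4,3) capped by B -> flip
Dir NE: first cell '.' (not opp) -> no flip
Dir W: first cell '.' (not opp) -> no flip
Dir E: opp run (5,4), next='.' -> no flip
Dir SW: edge -> no flip
Dir S: edge -> no flip
Dir SE: edge -> no flip
All flips: (4,3)

Answer: ......
.B....
..BB..
..WB..
..WB..
...BW.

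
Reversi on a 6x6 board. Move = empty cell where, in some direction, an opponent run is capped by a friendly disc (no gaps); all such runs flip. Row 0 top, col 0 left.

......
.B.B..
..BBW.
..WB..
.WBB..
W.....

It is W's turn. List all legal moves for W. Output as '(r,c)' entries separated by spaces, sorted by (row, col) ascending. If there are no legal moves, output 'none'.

(0,0): no bracket -> illegal
(0,1): no bracket -> illegal
(0,2): flips 1 -> legal
(0,3): no bracket -> illegal
(0,4): no bracket -> illegal
(1,0): no bracket -> illegal
(1,2): flips 1 -> legal
(1,4): flips 1 -> legal
(2,0): no bracket -> illegal
(2,1): flips 2 -> legal
(3,1): no bracket -> illegal
(3,4): flips 1 -> legal
(4,4): flips 2 -> legal
(5,1): flips 2 -> legal
(5,2): flips 1 -> legal
(5,3): no bracket -> illegal
(5,4): flips 1 -> legal

Answer: (0,2) (1,2) (1,4) (2,1) (3,4) (4,4) (5,1) (5,2) (5,4)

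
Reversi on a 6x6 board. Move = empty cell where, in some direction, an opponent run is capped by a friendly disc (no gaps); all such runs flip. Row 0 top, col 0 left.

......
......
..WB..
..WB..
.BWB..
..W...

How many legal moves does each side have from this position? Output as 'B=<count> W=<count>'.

-- B to move --
(1,1): flips 1 -> legal
(1,2): no bracket -> illegal
(1,3): no bracket -> illegal
(2,1): flips 2 -> legal
(3,1): flips 1 -> legal
(5,1): flips 1 -> legal
(5,3): no bracket -> illegal
B mobility = 4
-- W to move --
(1,2): no bracket -> illegal
(1,3): no bracket -> illegal
(1,4): flips 1 -> legal
(2,4): flips 2 -> legal
(3,0): flips 1 -> legal
(3,1): no bracket -> illegal
(3,4): flips 2 -> legal
(4,0): flips 1 -> legal
(4,4): flips 2 -> legal
(5,0): flips 1 -> legal
(5,1): no bracket -> illegal
(5,3): no bracket -> illegal
(5,4): flips 1 -> legal
W mobility = 8

Answer: B=4 W=8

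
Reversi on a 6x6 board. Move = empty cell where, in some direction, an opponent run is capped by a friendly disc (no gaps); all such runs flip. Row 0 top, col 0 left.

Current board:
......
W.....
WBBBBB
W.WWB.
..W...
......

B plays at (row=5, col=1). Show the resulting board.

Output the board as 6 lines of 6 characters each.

Answer: ......
W.....
WBBBBB
W.WBB.
..B...
.B....

Derivation:
Place B at (5,1); scan 8 dirs for brackets.
Dir NW: first cell '.' (not opp) -> no flip
Dir N: first cell '.' (not opp) -> no flip
Dir NE: opp run (4,2) (3,3) capped by B -> flip
Dir W: first cell '.' (not opp) -> no flip
Dir E: first cell '.' (not opp) -> no flip
Dir SW: edge -> no flip
Dir S: edge -> no flip
Dir SE: edge -> no flip
All flips: (3,3) (4,2)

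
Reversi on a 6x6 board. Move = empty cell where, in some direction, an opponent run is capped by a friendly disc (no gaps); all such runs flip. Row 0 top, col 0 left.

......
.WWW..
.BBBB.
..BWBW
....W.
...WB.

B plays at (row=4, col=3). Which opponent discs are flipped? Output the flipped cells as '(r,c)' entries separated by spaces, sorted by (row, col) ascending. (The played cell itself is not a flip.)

Dir NW: first cell 'B' (not opp) -> no flip
Dir N: opp run (3,3) capped by B -> flip
Dir NE: first cell 'B' (not opp) -> no flip
Dir W: first cell '.' (not opp) -> no flip
Dir E: opp run (4,4), next='.' -> no flip
Dir SW: first cell '.' (not opp) -> no flip
Dir S: opp run (5,3), next=edge -> no flip
Dir SE: first cell 'B' (not opp) -> no flip

Answer: (3,3)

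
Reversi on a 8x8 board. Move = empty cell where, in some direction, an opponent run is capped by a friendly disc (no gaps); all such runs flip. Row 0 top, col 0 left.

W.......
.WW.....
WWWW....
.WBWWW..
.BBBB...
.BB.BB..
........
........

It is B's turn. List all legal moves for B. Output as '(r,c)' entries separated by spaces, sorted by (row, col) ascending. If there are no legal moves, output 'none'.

(0,1): flips 3 -> legal
(0,2): flips 2 -> legal
(0,3): no bracket -> illegal
(1,0): flips 1 -> legal
(1,3): flips 2 -> legal
(1,4): flips 1 -> legal
(2,4): flips 2 -> legal
(2,5): flips 1 -> legal
(2,6): flips 1 -> legal
(3,0): flips 1 -> legal
(3,6): flips 3 -> legal
(4,0): no bracket -> illegal
(4,5): no bracket -> illegal
(4,6): no bracket -> illegal

Answer: (0,1) (0,2) (1,0) (1,3) (1,4) (2,4) (2,5) (2,6) (3,0) (3,6)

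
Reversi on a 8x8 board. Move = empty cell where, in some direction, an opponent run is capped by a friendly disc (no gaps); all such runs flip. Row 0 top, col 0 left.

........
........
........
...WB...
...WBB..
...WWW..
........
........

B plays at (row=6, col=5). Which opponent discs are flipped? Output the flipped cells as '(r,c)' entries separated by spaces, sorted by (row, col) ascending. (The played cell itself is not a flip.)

Dir NW: opp run (5,4) (4,3), next='.' -> no flip
Dir N: opp run (5,5) capped by B -> flip
Dir NE: first cell '.' (not opp) -> no flip
Dir W: first cell '.' (not opp) -> no flip
Dir E: first cell '.' (not opp) -> no flip
Dir SW: first cell '.' (not opp) -> no flip
Dir S: first cell '.' (not opp) -> no flip
Dir SE: first cell '.' (not opp) -> no flip

Answer: (5,5)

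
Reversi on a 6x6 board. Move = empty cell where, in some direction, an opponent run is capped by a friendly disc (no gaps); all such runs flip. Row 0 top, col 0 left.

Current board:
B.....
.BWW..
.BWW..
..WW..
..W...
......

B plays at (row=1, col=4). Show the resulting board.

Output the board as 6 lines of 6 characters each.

Place B at (1,4); scan 8 dirs for brackets.
Dir NW: first cell '.' (not opp) -> no flip
Dir N: first cell '.' (not opp) -> no flip
Dir NE: first cell '.' (not opp) -> no flip
Dir W: opp run (1,3) (1,2) capped by B -> flip
Dir E: first cell '.' (not opp) -> no flip
Dir SW: opp run (2,3) (3,2), next='.' -> no flip
Dir S: first cell '.' (not opp) -> no flip
Dir SE: first cell '.' (not opp) -> no flip
All flips: (1,2) (1,3)

Answer: B.....
.BBBB.
.BWW..
..WW..
..W...
......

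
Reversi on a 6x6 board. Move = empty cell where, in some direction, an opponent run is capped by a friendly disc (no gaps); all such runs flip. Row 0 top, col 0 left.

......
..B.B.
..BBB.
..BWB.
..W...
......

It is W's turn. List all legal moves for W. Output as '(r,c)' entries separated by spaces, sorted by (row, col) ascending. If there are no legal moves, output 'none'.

(0,1): no bracket -> illegal
(0,2): flips 3 -> legal
(0,3): no bracket -> illegal
(0,4): no bracket -> illegal
(0,5): no bracket -> illegal
(1,1): flips 1 -> legal
(1,3): flips 1 -> legal
(1,5): flips 1 -> legal
(2,1): no bracket -> illegal
(2,5): no bracket -> illegal
(3,1): flips 1 -> legal
(3,5): flips 1 -> legal
(4,1): no bracket -> illegal
(4,3): no bracket -> illegal
(4,4): no bracket -> illegal
(4,5): no bracket -> illegal

Answer: (0,2) (1,1) (1,3) (1,5) (3,1) (3,5)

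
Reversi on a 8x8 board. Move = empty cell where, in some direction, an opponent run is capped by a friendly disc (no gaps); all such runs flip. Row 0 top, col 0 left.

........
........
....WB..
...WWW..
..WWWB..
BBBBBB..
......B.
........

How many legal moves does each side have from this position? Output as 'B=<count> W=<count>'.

Answer: B=8 W=12

Derivation:
-- B to move --
(1,3): no bracket -> illegal
(1,4): flips 3 -> legal
(1,5): flips 3 -> legal
(2,2): flips 2 -> legal
(2,3): flips 4 -> legal
(2,6): flips 2 -> legal
(3,1): flips 1 -> legal
(3,2): flips 2 -> legal
(3,6): no bracket -> illegal
(4,1): flips 3 -> legal
(4,6): no bracket -> illegal
B mobility = 8
-- W to move --
(1,4): no bracket -> illegal
(1,5): flips 1 -> legal
(1,6): flips 1 -> legal
(2,6): flips 1 -> legal
(3,6): no bracket -> illegal
(4,0): no bracket -> illegal
(4,1): no bracket -> illegal
(4,6): flips 1 -> legal
(5,6): flips 1 -> legal
(5,7): no bracket -> illegal
(6,0): flips 1 -> legal
(6,1): flips 1 -> legal
(6,2): flips 2 -> legal
(6,3): flips 1 -> legal
(6,4): flips 2 -> legal
(6,5): flips 3 -> legal
(6,7): no bracket -> illegal
(7,5): no bracket -> illegal
(7,6): no bracket -> illegal
(7,7): flips 2 -> legal
W mobility = 12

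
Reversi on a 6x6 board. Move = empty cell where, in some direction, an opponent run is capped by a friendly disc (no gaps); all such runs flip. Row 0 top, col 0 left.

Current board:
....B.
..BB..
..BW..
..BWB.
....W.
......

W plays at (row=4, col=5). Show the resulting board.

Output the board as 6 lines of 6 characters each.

Answer: ....B.
..BB..
..BW..
..BWW.
....WW
......

Derivation:
Place W at (4,5); scan 8 dirs for brackets.
Dir NW: opp run (3,4) capped by W -> flip
Dir N: first cell '.' (not opp) -> no flip
Dir NE: edge -> no flip
Dir W: first cell 'W' (not opp) -> no flip
Dir E: edge -> no flip
Dir SW: first cell '.' (not opp) -> no flip
Dir S: first cell '.' (not opp) -> no flip
Dir SE: edge -> no flip
All flips: (3,4)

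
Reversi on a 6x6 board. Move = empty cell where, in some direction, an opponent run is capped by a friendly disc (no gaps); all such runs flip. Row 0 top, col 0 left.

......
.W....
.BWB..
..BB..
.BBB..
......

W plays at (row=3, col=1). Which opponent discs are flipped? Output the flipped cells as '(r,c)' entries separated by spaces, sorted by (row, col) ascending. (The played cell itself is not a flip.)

Answer: (2,1)

Derivation:
Dir NW: first cell '.' (not opp) -> no flip
Dir N: opp run (2,1) capped by W -> flip
Dir NE: first cell 'W' (not opp) -> no flip
Dir W: first cell '.' (not opp) -> no flip
Dir E: opp run (3,2) (3,3), next='.' -> no flip
Dir SW: first cell '.' (not opp) -> no flip
Dir S: opp run (4,1), next='.' -> no flip
Dir SE: opp run (4,2), next='.' -> no flip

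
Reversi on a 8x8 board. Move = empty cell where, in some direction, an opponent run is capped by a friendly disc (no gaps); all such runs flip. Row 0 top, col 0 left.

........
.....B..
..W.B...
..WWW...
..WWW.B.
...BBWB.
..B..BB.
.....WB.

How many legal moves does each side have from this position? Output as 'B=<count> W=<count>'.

Answer: B=9 W=9

Derivation:
-- B to move --
(1,1): flips 4 -> legal
(1,2): no bracket -> illegal
(1,3): no bracket -> illegal
(2,1): flips 2 -> legal
(2,3): flips 2 -> legal
(2,5): no bracket -> illegal
(3,1): flips 1 -> legal
(3,5): flips 1 -> legal
(4,1): no bracket -> illegal
(4,5): flips 1 -> legal
(5,1): flips 2 -> legal
(5,2): no bracket -> illegal
(6,4): flips 1 -> legal
(7,4): flips 1 -> legal
B mobility = 9
-- W to move --
(0,4): no bracket -> illegal
(0,5): no bracket -> illegal
(0,6): flips 2 -> legal
(1,3): no bracket -> illegal
(1,4): flips 1 -> legal
(1,6): no bracket -> illegal
(2,3): no bracket -> illegal
(2,5): no bracket -> illegal
(2,6): no bracket -> illegal
(3,5): no bracket -> illegal
(3,6): no bracket -> illegal
(3,7): flips 1 -> legal
(4,5): no bracket -> illegal
(4,7): no bracket -> illegal
(5,1): no bracket -> illegal
(5,2): flips 2 -> legal
(5,7): flips 2 -> legal
(6,1): no bracket -> illegal
(6,3): flips 1 -> legal
(6,4): flips 2 -> legal
(6,7): no bracket -> illegal
(7,1): flips 2 -> legal
(7,2): no bracket -> illegal
(7,3): no bracket -> illegal
(7,4): no bracket -> illegal
(7,7): flips 2 -> legal
W mobility = 9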